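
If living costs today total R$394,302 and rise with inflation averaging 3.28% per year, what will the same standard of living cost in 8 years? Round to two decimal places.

Cumulative price-level factor: (1+3.28%)^8 ≈ 1.2945828043.
Multiplying R$394,302 by the price-level factor gives the future nominal sum.

R$510,456.59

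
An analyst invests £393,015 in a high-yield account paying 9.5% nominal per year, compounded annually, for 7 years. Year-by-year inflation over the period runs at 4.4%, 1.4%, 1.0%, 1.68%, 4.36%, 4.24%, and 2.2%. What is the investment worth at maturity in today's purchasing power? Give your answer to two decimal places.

£613,752.43

Nominal value at maturity: £393,015 × (1 + 9.5%)^7 ≈ £741,836.09.
Price-level factor over 7 years: 1.044 × 1.014 × 1.010 × 1.0168 × 1.0436 × 1.0424 × 1.022 ≈ 1.2086894570.
Dividing the nominal maturity value by the price-level factor gives the value in today's money.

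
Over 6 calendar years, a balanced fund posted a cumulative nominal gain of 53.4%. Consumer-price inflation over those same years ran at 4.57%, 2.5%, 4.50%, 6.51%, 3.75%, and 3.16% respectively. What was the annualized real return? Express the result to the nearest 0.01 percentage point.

3.11%

Cumulative inflation factor: 1.0457 × 1.025 × 1.0450 × 1.0651 × 1.0375 × 1.0316 ≈ 1.27684.
Nominal growth factor: 1.53400. Real growth factor = 1.53400 / 1.27684 ≈ 1.20140.
Annualized: 1.20140^(1/6) − 1 ≈ 0.03105.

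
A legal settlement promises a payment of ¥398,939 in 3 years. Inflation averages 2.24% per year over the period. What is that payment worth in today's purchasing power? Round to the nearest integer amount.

¥373,288

Price-level factor over 3 years: (1 + 2.24%)^3 ≈ 1.0687165194.
Purchasing power today: ¥398,939 divided by that factor.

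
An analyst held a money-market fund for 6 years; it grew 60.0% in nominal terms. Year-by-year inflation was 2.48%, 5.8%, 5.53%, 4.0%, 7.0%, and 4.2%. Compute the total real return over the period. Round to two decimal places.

Cumulative inflation factor: 1.0248 × 1.058 × 1.0553 × 1.040 × 1.070 × 1.042 ≈ 1.32674.
Nominal growth factor: 1.60000. Real growth factor = 1.60000 / 1.32674 ≈ 1.20596.
Total real return ≈ 20.5964%.

20.60%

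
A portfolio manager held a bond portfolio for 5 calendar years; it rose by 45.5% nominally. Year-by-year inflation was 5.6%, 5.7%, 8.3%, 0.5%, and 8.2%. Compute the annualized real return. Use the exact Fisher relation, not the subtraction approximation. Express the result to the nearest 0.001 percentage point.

2.052%

Cumulative inflation factor: 1.056 × 1.057 × 1.083 × 1.005 × 1.082 ≈ 1.31450.
Nominal growth factor: 1.45500. Real growth factor = 1.45500 / 1.31450 ≈ 1.10688.
Annualized: 1.10688^(1/5) − 1 ≈ 0.02052.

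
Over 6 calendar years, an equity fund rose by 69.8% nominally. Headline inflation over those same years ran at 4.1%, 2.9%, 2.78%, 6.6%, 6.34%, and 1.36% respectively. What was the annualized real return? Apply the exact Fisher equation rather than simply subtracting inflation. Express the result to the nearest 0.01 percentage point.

5.03%

Cumulative inflation factor: 1.041 × 1.029 × 1.0278 × 1.066 × 1.0634 × 1.0136 ≈ 1.26501.
Nominal growth factor: 1.69800. Real growth factor = 1.69800 / 1.26501 ≈ 1.34228.
Annualized: 1.34228^(1/6) − 1 ≈ 0.05028.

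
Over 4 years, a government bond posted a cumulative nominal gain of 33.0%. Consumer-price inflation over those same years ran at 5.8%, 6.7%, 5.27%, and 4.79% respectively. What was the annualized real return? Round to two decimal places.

Cumulative inflation factor: 1.058 × 1.067 × 1.0527 × 1.0479 ≈ 1.24530.
Nominal growth factor: 1.33000. Real growth factor = 1.33000 / 1.24530 ≈ 1.06801.
Annualized: 1.06801^(1/4) − 1 ≈ 0.01659.

1.66%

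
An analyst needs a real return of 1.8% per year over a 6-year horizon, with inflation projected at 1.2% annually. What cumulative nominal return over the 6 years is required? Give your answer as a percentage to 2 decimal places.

19.56%

Required annual nominal rate: (1+1.8%)(1+1.2%) − 1 = 3.0216%.
Cumulative over 6 years: (1 + 0.030216)^6 − 1 ≈ 0.19556.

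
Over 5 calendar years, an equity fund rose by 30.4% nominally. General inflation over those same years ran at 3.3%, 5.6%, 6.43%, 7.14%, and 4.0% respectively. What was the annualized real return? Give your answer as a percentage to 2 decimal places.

0.16%

Cumulative inflation factor: 1.033 × 1.056 × 1.0643 × 1.0714 × 1.040 ≈ 1.29364.
Nominal growth factor: 1.30400. Real growth factor = 1.30400 / 1.29364 ≈ 1.00801.
Annualized: 1.00801^(1/5) − 1 ≈ 0.00160.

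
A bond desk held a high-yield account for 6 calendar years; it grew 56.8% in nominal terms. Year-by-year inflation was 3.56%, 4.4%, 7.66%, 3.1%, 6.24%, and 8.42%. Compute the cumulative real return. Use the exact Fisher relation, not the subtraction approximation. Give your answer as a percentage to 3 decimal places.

Cumulative inflation factor: 1.0356 × 1.044 × 1.0766 × 1.031 × 1.0624 × 1.0842 ≈ 1.38230.
Nominal growth factor: 1.56800. Real growth factor = 1.56800 / 1.38230 ≈ 1.13434.
Total real return ≈ 13.4339%.

13.434%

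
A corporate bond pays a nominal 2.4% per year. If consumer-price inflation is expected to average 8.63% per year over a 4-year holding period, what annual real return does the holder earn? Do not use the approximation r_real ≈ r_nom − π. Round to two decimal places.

With constant rates the annual real return is the same each year: (1+2.4%)/(1+8.63%) − 1 = -0.05735.

-5.74%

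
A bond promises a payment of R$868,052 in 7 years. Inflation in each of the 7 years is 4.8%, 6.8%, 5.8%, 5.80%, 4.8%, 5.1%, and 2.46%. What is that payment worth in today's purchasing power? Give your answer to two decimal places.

R$613,936.59

Price-level factor over 7 years: 1.048 × 1.068 × 1.058 × 1.0580 × 1.048 × 1.051 × 1.0246 ≈ 1.4139114809.
Purchasing power today: R$868,052 divided by that factor.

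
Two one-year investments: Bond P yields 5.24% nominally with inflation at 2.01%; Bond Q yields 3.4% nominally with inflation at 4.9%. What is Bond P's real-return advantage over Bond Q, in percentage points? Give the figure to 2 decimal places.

Bond P real return: 1.0524/1.0201 − 1 = 3.166%.
Bond Q real return: 1.034/1.049 − 1 = -1.430%.
Difference: 3.166 − (-1.430) = 4.596 pp.

4.60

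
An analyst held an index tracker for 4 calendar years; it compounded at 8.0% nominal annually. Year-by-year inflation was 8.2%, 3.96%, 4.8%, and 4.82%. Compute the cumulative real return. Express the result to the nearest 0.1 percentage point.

10.1%

Cumulative inflation factor: 1.082 × 1.0396 × 1.048 × 1.0482 ≈ 1.23566.
Nominal growth factor: 1.36049. Real growth factor = 1.36049 / 1.23566 ≈ 1.10102.
Total real return ≈ 10.1022%.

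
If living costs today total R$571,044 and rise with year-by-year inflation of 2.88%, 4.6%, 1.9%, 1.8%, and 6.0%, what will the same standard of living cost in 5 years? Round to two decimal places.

R$675,709.52

Cumulative price-level factor: 1.0288 × 1.046 × 1.019 × 1.018 × 1.060 ≈ 1.1832880194.
The nominal amount required is R$571,044 scaled up by that factor.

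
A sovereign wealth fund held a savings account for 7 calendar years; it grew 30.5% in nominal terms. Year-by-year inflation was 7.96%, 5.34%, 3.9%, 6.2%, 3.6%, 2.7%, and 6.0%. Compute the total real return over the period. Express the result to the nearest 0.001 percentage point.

-7.790%

Cumulative inflation factor: 1.0796 × 1.0534 × 1.039 × 1.062 × 1.036 × 1.027 × 1.060 ≈ 1.41525.
Nominal growth factor: 1.30500. Real growth factor = 1.30500 / 1.41525 ≈ 0.92210.
Total real return ≈ -7.7900%.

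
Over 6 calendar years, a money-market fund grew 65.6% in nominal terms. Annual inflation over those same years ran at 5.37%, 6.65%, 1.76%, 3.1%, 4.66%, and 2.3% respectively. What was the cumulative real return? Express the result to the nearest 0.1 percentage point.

Cumulative inflation factor: 1.0537 × 1.0665 × 1.0176 × 1.031 × 1.0466 × 1.023 ≈ 1.26232.
Nominal growth factor: 1.65600. Real growth factor = 1.65600 / 1.26232 ≈ 1.31187.
Total real return ≈ 31.1869%.

31.2%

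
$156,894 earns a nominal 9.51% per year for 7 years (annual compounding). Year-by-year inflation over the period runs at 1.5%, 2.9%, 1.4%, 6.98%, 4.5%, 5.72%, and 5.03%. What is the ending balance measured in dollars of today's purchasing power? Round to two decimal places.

$225,410.43

Nominal value at maturity: $156,894 × (1 + 9.51%)^7 ≈ $296,334.89.
Price-level factor over 7 years: 1.015 × 1.029 × 1.014 × 1.0698 × 1.045 × 1.0572 × 1.0503 ≈ 1.3146458535.
Dividing the nominal maturity value by the price-level factor gives the value in today's money.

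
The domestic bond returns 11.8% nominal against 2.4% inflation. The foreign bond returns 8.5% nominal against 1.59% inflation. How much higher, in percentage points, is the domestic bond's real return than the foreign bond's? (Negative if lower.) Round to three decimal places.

The domestic bond real return: 1.118/1.024 − 1 = 9.1797%.
The foreign bond real return: 1.085/1.0159 − 1 = 6.8019%.
Difference: 9.1797 − 6.8019 = 2.3778 pp.

2.378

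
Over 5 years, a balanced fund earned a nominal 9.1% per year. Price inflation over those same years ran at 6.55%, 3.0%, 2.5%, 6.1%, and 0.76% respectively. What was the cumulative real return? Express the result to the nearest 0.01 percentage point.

28.53%

Cumulative inflation factor: 1.0655 × 1.030 × 1.025 × 1.061 × 1.0076 ≈ 1.20259.
Nominal growth factor: 1.54569. Real growth factor = 1.54569 / 1.20259 ≈ 1.28530.
Total real return ≈ 28.5303%.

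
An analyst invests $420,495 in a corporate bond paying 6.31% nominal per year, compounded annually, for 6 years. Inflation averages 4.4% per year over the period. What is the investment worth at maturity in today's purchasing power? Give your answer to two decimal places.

Nominal value at maturity: $420,495 × (1 + 6.31%)^6 ≈ $607,023.56.
Price-level factor over 6 years: (1 + 4.4%)^6 ≈ 1.2948008982.
Dividing the nominal maturity value by the price-level factor gives the value in today's money.

$468,816.14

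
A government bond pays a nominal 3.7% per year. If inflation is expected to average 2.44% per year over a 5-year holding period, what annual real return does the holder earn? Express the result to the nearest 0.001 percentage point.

1.230%

With constant rates the annual real return is the same each year: (1+3.7%)/(1+2.44%) − 1 = 0.01230.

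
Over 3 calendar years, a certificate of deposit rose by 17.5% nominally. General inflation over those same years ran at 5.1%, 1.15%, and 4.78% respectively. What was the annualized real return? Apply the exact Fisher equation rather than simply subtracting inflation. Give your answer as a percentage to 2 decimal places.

1.80%

Cumulative inflation factor: 1.051 × 1.0115 × 1.0478 ≈ 1.11390.
Nominal growth factor: 1.17500. Real growth factor = 1.17500 / 1.11390 ≈ 1.05485.
Annualized: 1.05485^(1/3) − 1 ≈ 0.01796.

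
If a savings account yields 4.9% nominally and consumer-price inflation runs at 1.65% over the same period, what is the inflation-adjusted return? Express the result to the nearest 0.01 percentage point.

Real return via the Fisher equation: (1 + 4.9%)/(1 + 1.65%) − 1 = 1.049/1.0165 − 1 ≈ 0.03197.

3.20%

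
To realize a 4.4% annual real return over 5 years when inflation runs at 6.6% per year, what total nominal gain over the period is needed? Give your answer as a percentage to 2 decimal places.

Required annual nominal rate: (1+4.4%)(1+6.6%) − 1 = 11.2904%.
Cumulative over 5 years: (1 + 0.112904)^5 − 1 ≈ 0.70722.

70.72%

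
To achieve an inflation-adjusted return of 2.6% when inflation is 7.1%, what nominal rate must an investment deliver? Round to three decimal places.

9.885%

By the Fisher equation, 1 + r_nom = (1 + 2.6%)(1 + 7.1%) = 1.026 × 1.071 = 1.098846.
So r_nom = 9.8846%.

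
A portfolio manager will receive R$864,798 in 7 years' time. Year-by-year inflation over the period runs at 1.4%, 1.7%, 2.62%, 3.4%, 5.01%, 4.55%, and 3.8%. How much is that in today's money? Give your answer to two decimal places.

Price-level factor over 7 years: 1.014 × 1.017 × 1.0262 × 1.034 × 1.0501 × 1.0455 × 1.038 ≈ 1.2469915373.
Purchasing power today: R$864,798 divided by that factor.

R$693,507.51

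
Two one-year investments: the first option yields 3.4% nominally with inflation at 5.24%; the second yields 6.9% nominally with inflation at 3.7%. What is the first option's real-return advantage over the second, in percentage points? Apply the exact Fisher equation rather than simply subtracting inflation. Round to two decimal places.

The first option real return: 1.034/1.0524 − 1 = -1.748%.
The second real return: 1.069/1.037 − 1 = 3.086%.
Difference: -1.748 − 3.086 = -4.834 pp.

-4.83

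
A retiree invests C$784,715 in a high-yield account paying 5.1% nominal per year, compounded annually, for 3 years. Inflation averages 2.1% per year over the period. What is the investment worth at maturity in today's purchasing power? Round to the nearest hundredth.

Nominal value at maturity: C$784,715 × (1 + 5.1%)^3 ≈ C$911,003.62.
Price-level factor over 3 years: (1 + 2.1%)^3 = 1.064332261.
Dividing the nominal maturity value by the price-level factor gives the value in today's money.

C$855,939.12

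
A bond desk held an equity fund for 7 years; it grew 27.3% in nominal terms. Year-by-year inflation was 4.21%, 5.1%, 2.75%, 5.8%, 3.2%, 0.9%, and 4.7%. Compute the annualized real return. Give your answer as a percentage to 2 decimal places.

-0.28%

Cumulative inflation factor: 1.0421 × 1.051 × 1.0275 × 1.058 × 1.032 × 1.009 × 1.047 ≈ 1.29807.
Nominal growth factor: 1.27300. Real growth factor = 1.27300 / 1.29807 ≈ 0.98069.
Annualized: 0.98069^(1/7) − 1 ≈ -0.00278.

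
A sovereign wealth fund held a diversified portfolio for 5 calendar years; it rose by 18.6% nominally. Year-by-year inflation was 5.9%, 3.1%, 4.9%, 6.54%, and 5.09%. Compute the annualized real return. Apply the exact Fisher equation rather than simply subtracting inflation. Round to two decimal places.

-1.55%

Cumulative inflation factor: 1.059 × 1.031 × 1.049 × 1.0654 × 1.0509 ≈ 1.28234.
Nominal growth factor: 1.18600. Real growth factor = 1.18600 / 1.28234 ≈ 0.92487.
Annualized: 0.92487^(1/5) − 1 ≈ -0.01550.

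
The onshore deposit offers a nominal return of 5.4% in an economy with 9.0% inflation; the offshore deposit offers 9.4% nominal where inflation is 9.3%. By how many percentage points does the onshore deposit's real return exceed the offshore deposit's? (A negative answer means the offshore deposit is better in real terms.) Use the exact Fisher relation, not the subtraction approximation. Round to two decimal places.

-3.39

The onshore deposit real return: 1.054/1.090 − 1 = -3.303%.
The offshore deposit real return: 1.094/1.093 − 1 = 0.091%.
Difference: -3.303 − 0.091 = -3.394 pp.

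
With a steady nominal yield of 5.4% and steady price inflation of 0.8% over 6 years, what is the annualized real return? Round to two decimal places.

4.56%

With constant rates the annual real return is the same each year: (1+5.4%)/(1+0.8%) − 1 = 0.04563.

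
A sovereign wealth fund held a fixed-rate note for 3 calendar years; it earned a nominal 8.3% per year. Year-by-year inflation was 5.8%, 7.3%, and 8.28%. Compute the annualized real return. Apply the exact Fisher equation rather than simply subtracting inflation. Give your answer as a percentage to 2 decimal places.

Cumulative inflation factor: 1.058 × 1.073 × 1.0828 ≈ 1.22923.
Nominal growth factor: 1.27024. Real growth factor = 1.27024 / 1.22923 ≈ 1.03336.
Annualized: 1.03336^(1/3) − 1 ≈ 0.01100.

1.10%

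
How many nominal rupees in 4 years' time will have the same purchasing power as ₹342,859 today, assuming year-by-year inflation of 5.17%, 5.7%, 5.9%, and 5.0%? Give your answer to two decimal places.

Cumulative price-level factor: 1.0517 × 1.057 × 1.059 × 1.050 ≈ 1.2360957705.
Multiplying ₹342,859 by the price-level factor gives the future nominal sum.

₹423,806.56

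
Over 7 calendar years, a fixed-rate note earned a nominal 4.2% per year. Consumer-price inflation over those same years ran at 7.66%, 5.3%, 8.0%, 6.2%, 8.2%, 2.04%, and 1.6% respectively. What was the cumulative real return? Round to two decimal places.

Cumulative inflation factor: 1.0766 × 1.053 × 1.080 × 1.062 × 1.082 × 1.0204 × 1.016 ≈ 1.45855.
Nominal growth factor: 1.33375. Real growth factor = 1.33375 / 1.45855 ≈ 0.91443.
Total real return ≈ -8.5568%.

-8.56%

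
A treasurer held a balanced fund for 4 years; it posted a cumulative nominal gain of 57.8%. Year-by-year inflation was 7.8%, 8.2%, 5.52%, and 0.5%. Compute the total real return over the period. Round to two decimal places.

Cumulative inflation factor: 1.078 × 1.082 × 1.0552 × 1.005 ≈ 1.23693.
Nominal growth factor: 1.57800. Real growth factor = 1.57800 / 1.23693 ≈ 1.27573.
Total real return ≈ 27.5734%.

27.57%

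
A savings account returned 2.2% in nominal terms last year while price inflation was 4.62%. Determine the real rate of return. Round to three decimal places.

Real return via the Fisher equation: (1 + 2.2%)/(1 + 4.62%) − 1 = 1.022/1.0462 − 1 ≈ -0.02313.

-2.313%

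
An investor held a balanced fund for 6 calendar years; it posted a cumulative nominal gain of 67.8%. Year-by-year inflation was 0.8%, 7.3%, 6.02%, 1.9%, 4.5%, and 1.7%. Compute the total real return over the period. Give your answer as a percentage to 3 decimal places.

Cumulative inflation factor: 1.008 × 1.073 × 1.0602 × 1.019 × 1.045 × 1.017 ≈ 1.24182.
Nominal growth factor: 1.67800. Real growth factor = 1.67800 / 1.24182 ≈ 1.35124.
Total real return ≈ 35.1240%.

35.124%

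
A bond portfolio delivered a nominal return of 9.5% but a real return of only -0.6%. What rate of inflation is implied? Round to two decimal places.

From (1+r_nom) = (1+r_real)(1+π), we get 1+π = (1 + 9.5%)/(1 − 0.6%) = 1.095/0.994 ≈ 1.10161.
So π ≈ 10.1610%.

10.16%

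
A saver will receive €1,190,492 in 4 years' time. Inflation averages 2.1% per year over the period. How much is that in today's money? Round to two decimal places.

Price-level factor over 4 years: (1 + 2.1%)^4 ≈ 1.0866832385.
Purchasing power today: €1,190,492 divided by that factor.

€1,095,528.08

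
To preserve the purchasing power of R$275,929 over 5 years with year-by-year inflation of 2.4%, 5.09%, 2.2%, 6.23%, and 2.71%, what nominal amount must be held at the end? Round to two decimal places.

Cumulative price-level factor: 1.024 × 1.0509 × 1.022 × 1.0623 × 1.0271 ≈ 1.1999748812.
Multiplying R$275,929 by the price-level factor gives the future nominal sum.

R$331,107.87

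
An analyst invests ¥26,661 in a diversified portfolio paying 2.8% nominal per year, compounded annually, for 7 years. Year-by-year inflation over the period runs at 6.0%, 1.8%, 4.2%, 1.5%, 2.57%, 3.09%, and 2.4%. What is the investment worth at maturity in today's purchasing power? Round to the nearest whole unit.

Nominal value at maturity: ¥26,661 × (1 + 2.8%)^7 ≈ ¥32,347.
Price-level factor over 7 years: 1.060 × 1.018 × 1.042 × 1.015 × 1.0257 × 1.0309 × 1.024 ≈ 1.2357318951.
Dividing the nominal maturity value by the price-level factor gives the value in today's money.

¥26,176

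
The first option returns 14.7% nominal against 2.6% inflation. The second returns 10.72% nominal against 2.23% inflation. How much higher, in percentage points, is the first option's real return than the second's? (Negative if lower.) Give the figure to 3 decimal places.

The first option real return: 1.147/1.026 − 1 = 11.7934%.
The second real return: 1.1072/1.0223 − 1 = 8.3048%.
Difference: 11.7934 − 8.3048 = 3.4886 pp.

3.489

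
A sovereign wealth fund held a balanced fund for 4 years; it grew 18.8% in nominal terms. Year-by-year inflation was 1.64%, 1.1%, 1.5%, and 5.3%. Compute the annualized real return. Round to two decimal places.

1.98%

Cumulative inflation factor: 1.0164 × 1.011 × 1.015 × 1.053 ≈ 1.09827.
Nominal growth factor: 1.18800. Real growth factor = 1.18800 / 1.09827 ≈ 1.08170.
Annualized: 1.08170^(1/4) − 1 ≈ 0.01983.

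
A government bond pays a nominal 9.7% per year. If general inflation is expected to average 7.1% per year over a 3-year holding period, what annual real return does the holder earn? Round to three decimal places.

With constant rates the annual real return is the same each year: (1+9.7%)/(1+7.1%) − 1 = 0.02428.

2.428%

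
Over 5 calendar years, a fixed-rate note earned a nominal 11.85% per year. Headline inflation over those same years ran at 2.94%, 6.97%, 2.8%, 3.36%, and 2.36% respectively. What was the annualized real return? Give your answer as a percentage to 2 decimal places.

7.89%

Cumulative inflation factor: 1.0294 × 1.0697 × 1.028 × 1.0336 × 1.0236 ≈ 1.19763.
Nominal growth factor: 1.75057. Real growth factor = 1.75057 / 1.19763 ≈ 1.46170.
Annualized: 1.46170^(1/5) − 1 ≈ 0.07888.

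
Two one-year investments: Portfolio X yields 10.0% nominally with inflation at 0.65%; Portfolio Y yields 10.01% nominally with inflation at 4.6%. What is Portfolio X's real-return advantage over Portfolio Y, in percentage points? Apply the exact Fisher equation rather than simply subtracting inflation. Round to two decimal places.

4.12

Portfolio X real return: 1.100/1.0065 − 1 = 9.290%.
Portfolio Y real return: 1.1001/1.046 − 1 = 5.172%.
Difference: 9.290 − 5.172 = 4.118 pp.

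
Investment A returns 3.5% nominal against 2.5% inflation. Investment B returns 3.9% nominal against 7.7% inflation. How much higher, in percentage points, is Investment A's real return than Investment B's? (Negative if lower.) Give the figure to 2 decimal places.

4.50

Investment A real return: 1.035/1.025 − 1 = 0.976%.
Investment B real return: 1.039/1.077 − 1 = -3.528%.
Difference: 0.976 − (-3.528) = 4.504 pp.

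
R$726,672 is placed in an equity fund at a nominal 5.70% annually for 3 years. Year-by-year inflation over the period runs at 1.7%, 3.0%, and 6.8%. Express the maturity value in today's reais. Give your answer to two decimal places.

R$767,068.16

Nominal value at maturity: R$726,672 × (1 + 5.70%)^3 ≈ R$858,150.36.
Price-level factor over 3 years: 1.017 × 1.030 × 1.068 = 1.11874068.
Dividing the nominal maturity value by the price-level factor gives the value in today's money.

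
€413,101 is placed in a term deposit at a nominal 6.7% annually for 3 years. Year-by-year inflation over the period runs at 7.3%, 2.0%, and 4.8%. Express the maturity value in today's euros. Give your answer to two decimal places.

Nominal value at maturity: €413,101 × (1 + 6.7%)^3 ≈ €501,821.78.
Price-level factor over 3 years: 1.073 × 1.020 × 1.048 = 1.14699408.
The maturity value deflated by that factor is the answer in today's purchasing power.

€437,510.35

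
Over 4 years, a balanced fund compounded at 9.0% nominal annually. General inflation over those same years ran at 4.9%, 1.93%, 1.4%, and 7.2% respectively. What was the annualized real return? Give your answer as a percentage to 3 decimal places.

Cumulative inflation factor: 1.049 × 1.0193 × 1.014 × 1.072 ≈ 1.16228.
Nominal growth factor: 1.41158. Real growth factor = 1.41158 / 1.16228 ≈ 1.21450.
Annualized: 1.21450^(1/4) − 1 ≈ 0.04978.

4.978%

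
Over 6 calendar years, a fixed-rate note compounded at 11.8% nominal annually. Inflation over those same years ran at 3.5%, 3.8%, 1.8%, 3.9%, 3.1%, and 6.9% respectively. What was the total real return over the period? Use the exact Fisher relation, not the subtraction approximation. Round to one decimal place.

55.9%

Cumulative inflation factor: 1.035 × 1.038 × 1.018 × 1.039 × 1.031 × 1.069 ≈ 1.25238.
Nominal growth factor: 1.95277. Real growth factor = 1.95277 / 1.25238 ≈ 1.55924.
Total real return ≈ 55.9242%.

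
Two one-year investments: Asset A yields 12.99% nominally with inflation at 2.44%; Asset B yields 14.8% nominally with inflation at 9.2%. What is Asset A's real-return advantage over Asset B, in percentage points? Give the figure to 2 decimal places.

Asset A real return: 1.1299/1.0244 − 1 = 10.299%.
Asset B real return: 1.148/1.092 − 1 = 5.128%.
Difference: 10.299 − 5.128 = 5.171 pp.

5.17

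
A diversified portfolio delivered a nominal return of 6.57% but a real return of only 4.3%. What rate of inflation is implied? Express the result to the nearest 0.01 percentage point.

From (1+r_nom) = (1+r_real)(1+π), we get 1+π = (1 + 6.57%)/(1 + 4.3%) = 1.0657/1.043 ≈ 1.02176.
So π ≈ 2.1764%.

2.18%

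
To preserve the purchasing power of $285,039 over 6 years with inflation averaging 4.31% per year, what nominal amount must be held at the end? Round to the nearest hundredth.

Cumulative price-level factor: (1+4.31%)^6 ≈ 1.2881180693.
The nominal amount required is $285,039 scaled up by that factor.

$367,163.89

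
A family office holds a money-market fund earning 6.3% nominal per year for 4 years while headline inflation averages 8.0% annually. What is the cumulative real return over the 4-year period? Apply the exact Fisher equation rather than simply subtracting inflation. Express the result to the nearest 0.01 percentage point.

-6.15%

The annual real rate is (1+6.3%)/(1+8.0%) − 1 = -1.5741%.
Compounded over 4 years: (1 + -0.015741)^4 − 1 ≈ -0.06149.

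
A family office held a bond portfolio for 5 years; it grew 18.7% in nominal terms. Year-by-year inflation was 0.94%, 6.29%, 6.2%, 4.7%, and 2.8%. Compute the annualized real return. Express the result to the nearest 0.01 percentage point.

Cumulative inflation factor: 1.0094 × 1.0629 × 1.062 × 1.047 × 1.028 ≈ 1.22637.
Nominal growth factor: 1.18700. Real growth factor = 1.18700 / 1.22637 ≈ 0.96790.
Annualized: 0.96790^(1/5) − 1 ≈ -0.00650.

-0.65%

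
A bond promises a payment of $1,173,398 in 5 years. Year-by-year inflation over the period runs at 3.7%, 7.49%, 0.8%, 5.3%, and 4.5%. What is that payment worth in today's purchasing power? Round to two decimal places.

Price-level factor over 5 years: 1.037 × 1.0749 × 1.008 × 1.053 × 1.045 ≈ 1.2363801191.
Purchasing power today: $1,173,398 divided by that factor.

$949,059.26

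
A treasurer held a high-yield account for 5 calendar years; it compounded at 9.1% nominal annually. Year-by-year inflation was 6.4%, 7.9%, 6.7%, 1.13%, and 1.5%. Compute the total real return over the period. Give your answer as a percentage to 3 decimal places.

22.928%

Cumulative inflation factor: 1.064 × 1.079 × 1.067 × 1.0113 × 1.015 ≈ 1.25740.
Nominal growth factor: 1.54569. Real growth factor = 1.54569 / 1.25740 ≈ 1.22928.
Total real return ≈ 22.9278%.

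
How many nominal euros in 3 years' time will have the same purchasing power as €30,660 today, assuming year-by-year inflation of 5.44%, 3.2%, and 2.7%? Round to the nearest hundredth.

Cumulative price-level factor: 1.0544 × 1.032 × 1.027 = 1.1175206016.
The nominal amount required is €30,660 scaled up by that factor.

€34,263.18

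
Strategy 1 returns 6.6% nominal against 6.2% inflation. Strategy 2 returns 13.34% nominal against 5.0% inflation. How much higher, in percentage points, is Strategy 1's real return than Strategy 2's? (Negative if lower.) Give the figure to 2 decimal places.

-7.57

Strategy 1 real return: 1.066/1.062 − 1 = 0.377%.
Strategy 2 real return: 1.1334/1.050 − 1 = 7.943%.
Difference: 0.377 − 7.943 = -7.566 pp.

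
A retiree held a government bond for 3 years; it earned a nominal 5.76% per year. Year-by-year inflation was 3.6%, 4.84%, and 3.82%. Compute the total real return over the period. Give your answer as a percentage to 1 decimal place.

4.9%

Cumulative inflation factor: 1.036 × 1.0484 × 1.0382 ≈ 1.12763.
Nominal growth factor: 1.18294. Real growth factor = 1.18294 / 1.12763 ≈ 1.04905.
Total real return ≈ 4.9051%.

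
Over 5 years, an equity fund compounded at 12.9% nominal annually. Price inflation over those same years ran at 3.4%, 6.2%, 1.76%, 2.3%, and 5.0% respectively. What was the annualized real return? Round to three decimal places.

Cumulative inflation factor: 1.034 × 1.062 × 1.0176 × 1.023 × 1.050 ≈ 1.20029.
Nominal growth factor: 1.83430. Real growth factor = 1.83430 / 1.20029 ≈ 1.52821.
Annualized: 1.52821^(1/5) − 1 ≈ 0.08852.

8.852%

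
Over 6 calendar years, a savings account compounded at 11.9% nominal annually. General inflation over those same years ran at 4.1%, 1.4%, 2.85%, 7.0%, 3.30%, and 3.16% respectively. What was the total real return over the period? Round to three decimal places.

58.596%

Cumulative inflation factor: 1.041 × 1.014 × 1.0285 × 1.070 × 1.0330 × 1.0316 ≈ 1.23791.
Nominal growth factor: 1.96327. Real growth factor = 1.96327 / 1.23791 ≈ 1.58596.
Total real return ≈ 58.5960%.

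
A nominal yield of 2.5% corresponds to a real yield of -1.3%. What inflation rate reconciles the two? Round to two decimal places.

3.85%

From (1+r_nom) = (1+r_real)(1+π), we get 1+π = (1 + 2.5%)/(1 − 1.3%) = 1.025/0.987 ≈ 1.03850.
So π ≈ 3.8501%.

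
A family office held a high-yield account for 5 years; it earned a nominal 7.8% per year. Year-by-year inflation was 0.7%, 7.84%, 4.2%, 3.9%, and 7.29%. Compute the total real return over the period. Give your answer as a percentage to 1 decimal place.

15.4%

Cumulative inflation factor: 1.007 × 1.0784 × 1.042 × 1.039 × 1.0729 ≈ 1.26140.
Nominal growth factor: 1.45577. Real growth factor = 1.45577 / 1.26140 ≈ 1.15410.
Total real return ≈ 15.4096%.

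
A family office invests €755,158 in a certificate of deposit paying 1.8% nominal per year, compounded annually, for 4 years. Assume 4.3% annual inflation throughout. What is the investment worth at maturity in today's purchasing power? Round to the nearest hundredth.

€685,317.32

Nominal value at maturity: €755,158 × (1 + 1.8%)^4 ≈ €811,015.10.
Price-level factor over 4 years: (1 + 4.3%)^4 ≈ 1.1834154468.
The maturity value deflated by that factor is the answer in today's purchasing power.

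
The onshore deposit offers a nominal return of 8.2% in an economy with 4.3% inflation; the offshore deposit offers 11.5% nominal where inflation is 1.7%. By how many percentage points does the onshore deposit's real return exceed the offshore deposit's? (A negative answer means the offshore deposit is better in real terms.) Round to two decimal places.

-5.90

The onshore deposit real return: 1.082/1.043 − 1 = 3.739%.
The offshore deposit real return: 1.115/1.017 − 1 = 9.636%.
Difference: 3.739 − 9.636 = -5.897 pp.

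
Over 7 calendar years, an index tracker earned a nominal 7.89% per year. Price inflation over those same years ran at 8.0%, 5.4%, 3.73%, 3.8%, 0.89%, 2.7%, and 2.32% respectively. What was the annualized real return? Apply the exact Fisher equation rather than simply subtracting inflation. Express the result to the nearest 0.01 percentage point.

Cumulative inflation factor: 1.080 × 1.054 × 1.0373 × 1.038 × 1.0089 × 1.027 × 1.0232 ≈ 1.29941.
Nominal growth factor: 1.70164. Real growth factor = 1.70164 / 1.29941 ≈ 1.30955.
Annualized: 1.30955^(1/7) − 1 ≈ 0.03928.

3.93%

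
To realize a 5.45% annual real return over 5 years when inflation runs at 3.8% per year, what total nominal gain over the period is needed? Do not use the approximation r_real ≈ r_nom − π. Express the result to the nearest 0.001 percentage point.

57.116%

Required annual nominal rate: (1+5.45%)(1+3.8%) − 1 = 9.4571%.
Cumulative over 5 years: (1 + 0.094571)^5 − 1 ≈ 0.57116.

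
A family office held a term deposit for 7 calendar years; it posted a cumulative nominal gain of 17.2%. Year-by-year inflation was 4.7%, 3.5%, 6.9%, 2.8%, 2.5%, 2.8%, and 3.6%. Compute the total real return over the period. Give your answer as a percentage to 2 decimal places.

Cumulative inflation factor: 1.047 × 1.035 × 1.069 × 1.028 × 1.025 × 1.028 × 1.036 ≈ 1.29997.
Nominal growth factor: 1.17200. Real growth factor = 1.17200 / 1.29997 ≈ 0.90156.
Total real return ≈ -9.8443%.

-9.84%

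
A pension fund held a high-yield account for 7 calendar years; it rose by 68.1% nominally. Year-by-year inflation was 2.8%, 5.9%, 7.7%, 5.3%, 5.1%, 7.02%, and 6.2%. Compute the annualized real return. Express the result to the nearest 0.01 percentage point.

Cumulative inflation factor: 1.028 × 1.059 × 1.077 × 1.053 × 1.051 × 1.0702 × 1.062 ≈ 1.47477.
Nominal growth factor: 1.68100. Real growth factor = 1.68100 / 1.47477 ≈ 1.13984.
Annualized: 1.13984^(1/7) − 1 ≈ 0.01887.

1.89%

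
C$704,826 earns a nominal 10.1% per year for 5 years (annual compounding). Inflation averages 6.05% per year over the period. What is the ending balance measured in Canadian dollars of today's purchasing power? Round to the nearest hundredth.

C$850,090.47

Nominal value at maturity: C$704,826 × (1 + 10.1%)^5 ≈ C$1,140,298.39.
Price-level factor over 5 years: (1 + 6.05%)^5 ≈ 1.3413847489.
The maturity value deflated by that factor is the answer in today's purchasing power.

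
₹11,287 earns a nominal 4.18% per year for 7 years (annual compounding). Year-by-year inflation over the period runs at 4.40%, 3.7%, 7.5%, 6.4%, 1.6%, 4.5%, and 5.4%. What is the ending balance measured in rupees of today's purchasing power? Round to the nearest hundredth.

Nominal value at maturity: ₹11,287 × (1 + 4.18%)^7 ≈ ₹15,033.81.
Price-level factor over 7 years: 1.0440 × 1.037 × 1.075 × 1.064 × 1.016 × 1.045 × 1.054 ≈ 1.3857342671.
The maturity value deflated by that factor is the answer in today's purchasing power.

₹10,848.98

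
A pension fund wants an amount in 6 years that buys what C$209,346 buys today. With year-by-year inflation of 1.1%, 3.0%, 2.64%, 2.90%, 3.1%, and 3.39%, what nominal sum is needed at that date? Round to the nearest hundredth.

Cumulative price-level factor: 1.011 × 1.030 × 1.0264 × 1.0290 × 1.031 × 1.0339 ≈ 1.1723508402.
The nominal amount required is C$209,346 scaled up by that factor.

C$245,426.96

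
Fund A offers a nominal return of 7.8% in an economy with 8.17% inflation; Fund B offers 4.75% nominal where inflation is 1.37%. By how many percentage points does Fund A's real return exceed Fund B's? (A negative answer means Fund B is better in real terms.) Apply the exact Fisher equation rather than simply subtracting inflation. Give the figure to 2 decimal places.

Fund A real return: 1.078/1.0817 − 1 = -0.342%.
Fund B real return: 1.0475/1.0137 − 1 = 3.334%.
Difference: -0.342 − 3.334 = -3.676 pp.

-3.68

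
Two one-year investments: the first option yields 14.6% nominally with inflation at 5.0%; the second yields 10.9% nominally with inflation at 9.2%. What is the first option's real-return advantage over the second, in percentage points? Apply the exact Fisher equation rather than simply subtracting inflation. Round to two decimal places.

7.59

The first option real return: 1.146/1.050 − 1 = 9.143%.
The second real return: 1.109/1.092 − 1 = 1.557%.
Difference: 9.143 − 1.557 = 7.586 pp.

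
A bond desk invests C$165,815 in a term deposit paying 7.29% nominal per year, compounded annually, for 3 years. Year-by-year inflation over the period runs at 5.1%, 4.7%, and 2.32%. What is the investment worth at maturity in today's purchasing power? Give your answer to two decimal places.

Nominal value at maturity: C$165,815 × (1 + 7.29%)^3 ≈ C$204,786.61.
Price-level factor over 3 years: 1.051 × 1.047 × 1.0232 = 1.1259262104.
The maturity value deflated by that factor is the answer in today's purchasing power.

C$181,882.80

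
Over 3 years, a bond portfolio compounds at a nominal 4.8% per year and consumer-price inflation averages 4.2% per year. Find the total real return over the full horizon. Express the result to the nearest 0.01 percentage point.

1.74%

The annual real rate is (1+4.8%)/(1+4.2%) − 1 = 0.5758%.
Compounded over 3 years: (1 + 0.005758)^3 − 1 ≈ 0.01737.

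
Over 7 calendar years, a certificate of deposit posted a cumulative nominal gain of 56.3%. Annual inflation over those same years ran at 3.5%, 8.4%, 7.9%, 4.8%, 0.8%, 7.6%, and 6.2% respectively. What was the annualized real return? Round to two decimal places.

Cumulative inflation factor: 1.035 × 1.084 × 1.079 × 1.048 × 1.008 × 1.076 × 1.062 ≈ 1.46133.
Nominal growth factor: 1.56300. Real growth factor = 1.56300 / 1.46133 ≈ 1.06957.
Annualized: 1.06957^(1/7) − 1 ≈ 0.00965.

0.97%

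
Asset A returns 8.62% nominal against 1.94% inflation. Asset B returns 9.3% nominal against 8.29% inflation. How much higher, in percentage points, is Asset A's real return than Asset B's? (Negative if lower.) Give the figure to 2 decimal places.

5.62

Asset A real return: 1.0862/1.0194 − 1 = 6.553%.
Asset B real return: 1.093/1.0829 − 1 = 0.933%.
Difference: 6.553 − 0.933 = 5.620 pp.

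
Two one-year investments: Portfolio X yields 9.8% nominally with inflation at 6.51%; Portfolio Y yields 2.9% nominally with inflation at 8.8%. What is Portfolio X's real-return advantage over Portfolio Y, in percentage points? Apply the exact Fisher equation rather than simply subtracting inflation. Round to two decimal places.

8.51

Portfolio X real return: 1.098/1.0651 − 1 = 3.089%.
Portfolio Y real return: 1.029/1.088 − 1 = -5.423%.
Difference: 3.089 − (-5.423) = 8.512 pp.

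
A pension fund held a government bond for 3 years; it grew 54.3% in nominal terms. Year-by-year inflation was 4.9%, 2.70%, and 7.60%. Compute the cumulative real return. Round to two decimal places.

Cumulative inflation factor: 1.049 × 1.0270 × 1.0760 ≈ 1.15920.
Nominal growth factor: 1.54300. Real growth factor = 1.54300 / 1.15920 ≈ 1.33109.
Total real return ≈ 33.1091%.

33.11%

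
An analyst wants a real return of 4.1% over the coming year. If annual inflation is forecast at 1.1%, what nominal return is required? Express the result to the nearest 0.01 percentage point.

By the Fisher equation, 1 + r_nom = (1 + 4.1%)(1 + 1.1%) = 1.041 × 1.011 = 1.052451.
So r_nom = 5.2451%.

5.25%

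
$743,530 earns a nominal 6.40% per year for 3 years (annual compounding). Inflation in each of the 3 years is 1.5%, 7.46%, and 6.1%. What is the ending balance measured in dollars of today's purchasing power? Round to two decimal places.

$773,918.30

Nominal value at maturity: $743,530 × (1 + 6.40%)^3 ≈ $895,619.17.
Price-level factor over 3 years: 1.015 × 1.0746 × 1.061 = 1.157252859.
Dividing the nominal maturity value by the price-level factor gives the value in today's money.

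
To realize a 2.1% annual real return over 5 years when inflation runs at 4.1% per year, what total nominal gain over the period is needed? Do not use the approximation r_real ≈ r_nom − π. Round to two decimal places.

35.64%

Required annual nominal rate: (1+2.1%)(1+4.1%) − 1 = 6.2861%.
Cumulative over 5 years: (1 + 0.062861)^5 − 1 ≈ 0.35638.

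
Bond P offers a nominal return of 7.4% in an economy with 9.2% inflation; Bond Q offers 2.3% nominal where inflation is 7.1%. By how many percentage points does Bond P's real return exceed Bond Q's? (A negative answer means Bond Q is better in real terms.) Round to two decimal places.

Bond P real return: 1.074/1.092 − 1 = -1.648%.
Bond Q real return: 1.023/1.071 − 1 = -4.482%.
Difference: -1.648 − (-4.482) = 2.834 pp.

2.83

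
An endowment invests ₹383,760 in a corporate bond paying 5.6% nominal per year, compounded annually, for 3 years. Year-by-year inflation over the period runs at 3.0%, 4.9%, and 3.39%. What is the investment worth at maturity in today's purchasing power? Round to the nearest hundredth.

₹404,538.83

Nominal value at maturity: ₹383,760 × (1 + 5.6%)^3 ≈ ₹451,909.49.
Price-level factor over 3 years: 1.030 × 1.049 × 1.0339 = 1.117097933.
Dividing the nominal maturity value by the price-level factor gives the value in today's money.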